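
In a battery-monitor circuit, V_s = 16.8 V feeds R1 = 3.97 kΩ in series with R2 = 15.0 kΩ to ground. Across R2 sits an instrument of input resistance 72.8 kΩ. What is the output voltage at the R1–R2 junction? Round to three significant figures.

V_out ≈ 12.7 V

First combine the lower leg with the load: R2 ‖ R_L = 12.44 kΩ.
Now apply the divider: V_out = 16.8 × 0.7580 = 12.73 V.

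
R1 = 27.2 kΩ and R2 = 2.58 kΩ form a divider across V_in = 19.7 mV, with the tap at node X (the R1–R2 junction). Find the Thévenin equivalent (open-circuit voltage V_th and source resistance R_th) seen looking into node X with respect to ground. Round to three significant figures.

V_th is the unloaded tap voltage: V_in · R2/(R1+R2) = 19.7 × 0.08664 = 1.707 mV.
Looking into X with the source shorted: R_th = R1·R2/(R1+R2) = 27.20 × 2.58/29.78 = 2.356 kΩ.

V_th ≈ 1.71 mV, R_th ≈ 2.36 kΩ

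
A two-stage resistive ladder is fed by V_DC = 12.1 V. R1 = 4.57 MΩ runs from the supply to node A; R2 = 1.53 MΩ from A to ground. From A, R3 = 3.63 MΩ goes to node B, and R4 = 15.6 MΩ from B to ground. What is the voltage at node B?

The second stage (R3 + R4 = 19.23 MΩ) loads node A in parallel with R2.
Effective lower resistance at A: R2 ‖ 19.23 = 1.417 MΩ.
So V_A = 12.1 × 0.2367 = 2.864 V.
Stage 2 is unloaded, so V_B = V_A · R4/(R3+R4) = 2.864 × 15.6/19.23 = 2.324 V.

V_B ≈ 2.32 V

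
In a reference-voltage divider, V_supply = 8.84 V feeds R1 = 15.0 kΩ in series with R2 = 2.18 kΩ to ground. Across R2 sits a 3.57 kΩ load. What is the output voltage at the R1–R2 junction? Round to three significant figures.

V_out ≈ 0.732 V

R2 ‖ R_L = (2.18 × 3.57)/(2.18 + 3.57) = 1.353 kΩ.
Now apply the divider: V_out = 8.84 × 0.08276 = 0.7316 V.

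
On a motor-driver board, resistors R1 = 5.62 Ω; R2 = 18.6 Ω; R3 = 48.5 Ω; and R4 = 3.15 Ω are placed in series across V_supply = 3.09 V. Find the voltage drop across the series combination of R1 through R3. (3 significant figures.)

Total series resistance ΣR = 5.62 + 18.6 + 48.5 + 3.15 = 75.87 Ω.
R_{R1..R3} = 5.62 + 18.6 + 48.5 = 72.72 Ω.
By the voltage-divider rule, V = 3.09 × 72.72/75.87 = 2.962 V.

V ≈ 2.96 V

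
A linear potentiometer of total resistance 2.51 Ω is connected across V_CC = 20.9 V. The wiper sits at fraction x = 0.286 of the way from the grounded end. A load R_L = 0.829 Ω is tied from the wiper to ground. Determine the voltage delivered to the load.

V_out ≈ 3.69 V

Lower segment x·R_p = 0.7179 Ω; upper segment (1−x)·R_p = 1.792 Ω.
(x·R_p) ‖ R_L = 0.3847 Ω.
V_out = 20.9 × 0.3847/(1.792 + 0.3847) = 3.694 V.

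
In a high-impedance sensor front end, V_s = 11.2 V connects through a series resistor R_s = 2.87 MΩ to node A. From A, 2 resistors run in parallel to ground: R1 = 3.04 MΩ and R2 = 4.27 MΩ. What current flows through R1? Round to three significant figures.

Parallel bank: R_p = 1/(1/3.04 + 1/4.27) = 1.776 MΩ.
Node voltage V_A = V_s · R_p/(R_s + R_p) = 11.2 × 0.3822 = 4.281 V.
I(R1) = V_A / R1 = 4.281/3.04 = 1.408 µA.

I ≈ 1.41 µA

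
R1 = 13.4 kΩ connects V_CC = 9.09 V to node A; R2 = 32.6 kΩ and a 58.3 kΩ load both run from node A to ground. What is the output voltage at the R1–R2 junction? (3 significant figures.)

The load sits in parallel with R2, giving an effective lower resistance R2' = R2·R_L/(R2+R_L) = 20.91 kΩ.
Voltage divider with the loaded lower leg: V_out = 9.09 × 20.91/(13.4 + 20.91) = 9.09 × 0.6094 = 5.540 V.

V_out ≈ 5.54 V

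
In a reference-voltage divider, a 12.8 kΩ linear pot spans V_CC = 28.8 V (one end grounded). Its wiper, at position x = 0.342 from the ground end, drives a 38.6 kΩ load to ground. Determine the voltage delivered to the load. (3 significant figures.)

V_out ≈ 9.17 V

Split the track: R_lower = x·R_p = 4.378 kΩ, R_upper = (1−x)·R_p = 8.422 kΩ.
(x·R_p) ‖ R_L = 3.932 kΩ.
Loaded-divider output: V_out = 28.8 × 0.3183 = 9.166 V.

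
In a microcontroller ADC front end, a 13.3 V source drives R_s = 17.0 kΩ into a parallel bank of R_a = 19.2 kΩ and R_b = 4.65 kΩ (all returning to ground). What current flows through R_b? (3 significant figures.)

I ≈ 0.516 mA

Combine the parallel branches: R_p = (1/19.2 + 1/4.65)⁻¹ = 3.743 kΩ.
Node voltage V_A = V_DC · R_p/(R_s + R_p) = 13.3 × 0.1805 = 2.400 V.
Branch current I = V_A/R_b = 2.400/4.65 = 0.5162 mA.
(Check via current divider: I_total = 0.6412 mA; share G_k/ΣG = 0.8050 → same result.)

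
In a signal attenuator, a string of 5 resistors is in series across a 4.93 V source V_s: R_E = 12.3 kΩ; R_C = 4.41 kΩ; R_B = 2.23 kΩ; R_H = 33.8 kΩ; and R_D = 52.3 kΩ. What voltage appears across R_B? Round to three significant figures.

V ≈ 0.105 V

ΣR = 12.3 + 4.41 + 2.23 + 33.8 + 52.3 = 105.0 kΩ.
By the voltage-divider rule, V = 4.93 × 2.230/105.0 = 0.1047 V.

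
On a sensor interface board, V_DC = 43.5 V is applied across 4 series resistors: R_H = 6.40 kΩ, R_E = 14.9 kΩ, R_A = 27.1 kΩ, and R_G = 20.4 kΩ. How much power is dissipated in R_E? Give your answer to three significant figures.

ΣR = 68.80 kΩ → I = 43.5/68.80 = 0.6323 mA.
V(R_E) = I·R = 9.421 V; P = V·I = 9.421 × 0.6323 = 5.956 mW.

P ≈ 5.96 mW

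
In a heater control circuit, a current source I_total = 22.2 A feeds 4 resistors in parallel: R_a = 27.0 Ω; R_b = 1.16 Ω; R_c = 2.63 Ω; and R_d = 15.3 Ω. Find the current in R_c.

Total conductance ΣG = 1/27.0 + 1/1.16 + 1/2.63 + 1/15.3 = 1.345 (units of 1/Ω).
R_c takes the fraction G_k/ΣG = 0.3802/1.345 = 0.2828, so I = 22.2 × 0.2828 = 6.277 A.

I ≈ 6.28 A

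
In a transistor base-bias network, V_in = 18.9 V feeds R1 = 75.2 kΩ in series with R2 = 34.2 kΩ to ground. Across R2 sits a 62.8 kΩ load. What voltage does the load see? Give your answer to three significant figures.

V_out ≈ 4.30 V

R2 ‖ R_L = (34.2 × 62.8)/(34.2 + 62.8) = 22.14 kΩ.
Now apply the divider: V_out = 18.9 × 0.2275 = 4.299 V.
(Unloaded it would be 5.91 V; the load pulls it down.)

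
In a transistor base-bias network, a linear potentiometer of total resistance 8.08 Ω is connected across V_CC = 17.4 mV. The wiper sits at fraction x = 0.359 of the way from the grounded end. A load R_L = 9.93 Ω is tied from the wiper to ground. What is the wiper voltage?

V_out ≈ 5.26 mV

Lower segment x·R_p = 2.901 Ω; upper segment (1−x)·R_p = 5.179 Ω.
Lower segment in parallel with the load: 2.901 ‖ 9.93 = 2.245 Ω.
V_out = 17.4 × 2.245/(5.179 + 2.245) = 5.261 mV.
(Unloaded: V_out = x·V_CC = 6.25 mV.)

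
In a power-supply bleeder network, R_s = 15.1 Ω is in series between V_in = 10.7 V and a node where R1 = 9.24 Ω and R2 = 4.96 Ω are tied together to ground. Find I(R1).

I ≈ 0.204 A

Combine the parallel branches: R_p = (1/9.24 + 1/4.96)⁻¹ = 3.227 Ω.
Node voltage V_A = V_in · R_p/(R_s + R_p) = 10.7 × 0.1761 = 1.884 V.
Branch current I = V_A/R1 = 1.884/9.24 = 0.2039 A.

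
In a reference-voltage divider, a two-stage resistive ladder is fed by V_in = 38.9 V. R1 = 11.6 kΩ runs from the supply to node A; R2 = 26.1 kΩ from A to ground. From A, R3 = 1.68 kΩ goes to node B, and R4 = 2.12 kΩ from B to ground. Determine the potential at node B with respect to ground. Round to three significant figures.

Looking into the second stage from A: R3 + R4 = 3.800 kΩ appears in parallel with R2.
Effective lower resistance at A: R2 ‖ 3.800 = 3.317 kΩ.
So V_A = 38.9 × 0.2224 = 8.650 V.
Then the unloaded second divider: V_B = V_A × R4/(R3+R4) = 8.650 × 0.5579 = 4.826 V.

V_B ≈ 4.83 V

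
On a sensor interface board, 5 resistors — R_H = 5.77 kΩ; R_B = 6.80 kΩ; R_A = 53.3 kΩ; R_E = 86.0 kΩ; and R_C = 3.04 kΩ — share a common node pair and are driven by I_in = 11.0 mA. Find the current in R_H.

I ≈ 2.80 mA

Total conductance ΣG = 1/5.77 + 1/6.80 + 1/53.3 + 1/86.0 + 1/3.04 = 0.6797 (units of 1/kΩ).
By the current-divider rule, I = I_in · G_k/ΣG = 11.0 × 0.2550 = 2.805 mA.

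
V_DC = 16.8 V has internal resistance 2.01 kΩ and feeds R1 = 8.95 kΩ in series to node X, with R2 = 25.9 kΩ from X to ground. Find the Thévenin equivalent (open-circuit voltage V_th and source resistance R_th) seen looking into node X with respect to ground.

R1' = 2.01 + 8.95 = 10.96 kΩ (source resistance + R1).
V_th is the unloaded tap voltage: V_DC · R2/(R1'+R2) = 16.8 × 0.7027 = 11.80 V.
Looking into X with the source shorted: R_th = R1'·R2/(R1'+R2) = 10.96 × 25.9/36.86 = 7.701 kΩ.

V_th ≈ 11.8 V, R_th ≈ 7.70 kΩ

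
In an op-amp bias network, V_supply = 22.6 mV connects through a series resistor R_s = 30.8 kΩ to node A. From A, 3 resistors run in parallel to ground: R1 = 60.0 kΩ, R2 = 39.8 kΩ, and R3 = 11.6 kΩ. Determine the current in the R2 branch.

Combine the parallel branches: R_p = (1/60.0 + 1/39.8 + 1/11.6)⁻¹ = 7.813 kΩ.
V_A = 22.6 × 7.813/38.61 = 4.573 mV.
I(R2) = V_A / R2 = 4.573/39.8 = 0.1149 µA.

I ≈ 0.115 µA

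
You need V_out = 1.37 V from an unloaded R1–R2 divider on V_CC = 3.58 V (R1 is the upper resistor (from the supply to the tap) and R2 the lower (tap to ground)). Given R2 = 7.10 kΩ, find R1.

R1 ≈ 11.5 kΩ

Required fraction k = V_out/V_CC = 0.3827.
So R1 = R2 · (V_CC/V_out − 1) = 7.10 × (3.58/1.37 − 1) = 7.10 × 1.613 = 11.45 kΩ.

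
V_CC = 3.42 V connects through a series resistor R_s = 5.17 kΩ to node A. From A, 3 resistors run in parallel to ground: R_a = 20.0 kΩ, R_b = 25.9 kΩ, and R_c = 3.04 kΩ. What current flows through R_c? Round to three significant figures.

I ≈ 0.356 mA

Equivalent of the parallel group: R_p = 2.395 kΩ.
V_A by voltage divider: V_A = 3.42 × 2.395/(5.17 + 2.395) = 1.083 V.
I(R_c) = V_A / R_c = 1.083/3.04 = 0.3562 mA.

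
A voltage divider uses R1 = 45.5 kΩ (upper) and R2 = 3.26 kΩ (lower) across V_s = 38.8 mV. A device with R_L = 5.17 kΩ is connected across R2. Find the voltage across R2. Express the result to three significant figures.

The load sits in parallel with R2, giving an effective lower resistance R2' = R2·R_L/(R2+R_L) = 1.999 kΩ.
Voltage divider with the loaded lower leg: V_out = 38.8 × 1.999/(45.5 + 1.999) = 38.8 × 0.04209 = 1.633 mV.

V_out ≈ 1.63 mV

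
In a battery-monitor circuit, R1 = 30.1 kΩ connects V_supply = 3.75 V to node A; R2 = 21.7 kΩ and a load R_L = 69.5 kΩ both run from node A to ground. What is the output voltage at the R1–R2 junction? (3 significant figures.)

V_out ≈ 1.33 V

R2 ‖ R_L = (21.7 × 69.5)/(21.7 + 69.5) = 16.54 kΩ.
Voltage divider with the loaded lower leg: V_out = 3.75 × 16.54/(30.1 + 16.54) = 3.75 × 0.3546 = 1.330 V.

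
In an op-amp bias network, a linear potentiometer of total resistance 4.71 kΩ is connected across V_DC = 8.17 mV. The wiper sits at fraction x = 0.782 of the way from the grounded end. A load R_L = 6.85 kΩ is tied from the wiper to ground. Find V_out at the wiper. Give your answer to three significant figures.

V_out ≈ 5.72 mV

The pot divides into 1.027 kΩ above the wiper and 3.683 kΩ below.
Lower segment in parallel with the load: 3.683 ‖ 6.85 = 2.395 kΩ.
Loaded-divider output: V_out = 8.17 × 0.7000 = 5.719 mV.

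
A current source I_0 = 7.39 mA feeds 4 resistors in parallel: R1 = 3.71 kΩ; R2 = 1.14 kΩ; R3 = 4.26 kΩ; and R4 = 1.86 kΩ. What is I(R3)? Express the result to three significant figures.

Total conductance ΣG = 1/3.71 + 1/1.14 + 1/4.26 + 1/1.86 = 1.919 (units of 1/kΩ).
By the current-divider rule, I = I_0 · G_k/ΣG = 7.39 × 0.1223 = 0.9039 mA.

I ≈ 0.904 mA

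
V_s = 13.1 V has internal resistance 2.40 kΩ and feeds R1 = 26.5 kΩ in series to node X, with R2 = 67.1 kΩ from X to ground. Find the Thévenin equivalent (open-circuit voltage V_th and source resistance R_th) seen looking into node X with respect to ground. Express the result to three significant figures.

R1' = 2.40 + 26.5 = 28.90 kΩ (source resistance + R1).
Open-circuit (no load on X): V_th = V_s · R2/(R1' + R2) = 13.1 × 67.1/(28.90 + 67.1) = 9.156 V.
Looking into X with the source shorted: R_th = R1'·R2/(R1'+R2) = 28.90 × 67.1/96.00 = 20.20 kΩ.

V_th ≈ 9.16 V, R_th ≈ 20.2 kΩ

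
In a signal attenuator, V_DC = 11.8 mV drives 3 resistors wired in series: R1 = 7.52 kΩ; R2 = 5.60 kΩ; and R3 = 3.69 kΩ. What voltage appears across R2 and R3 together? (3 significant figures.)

V ≈ 6.52 mV

Series total: ΣR = 7.52 + 5.60 + 3.69 = 16.81 kΩ.
R_{R2..R3} = 5.60 + 3.69 = 9.290 kΩ.
Voltage divider: V = V_DC · (9.290 / 16.81) = 11.8 × 0.5526 = 6.521 mV.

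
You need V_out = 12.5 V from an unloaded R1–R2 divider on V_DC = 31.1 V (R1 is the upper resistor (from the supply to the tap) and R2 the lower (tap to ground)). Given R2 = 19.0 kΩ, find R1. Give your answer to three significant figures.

R1 ≈ 28.3 kΩ

V_out/V_DC = R2/(R1+R2) = 0.4019.
So R1 = R2 · (V_DC/V_out − 1) = 19.0 × (31.1/12.5 − 1) = 19.0 × 1.488 = 28.27 kΩ.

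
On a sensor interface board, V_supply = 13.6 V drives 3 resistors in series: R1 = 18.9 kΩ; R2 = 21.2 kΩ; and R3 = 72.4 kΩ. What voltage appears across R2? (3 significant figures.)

V ≈ 2.56 V

Total series resistance ΣR = 18.9 + 21.2 + 72.4 = 112.5 kΩ.
V = V_supply · R/ΣR = 13.6 × 0.1884 = 2.563 V.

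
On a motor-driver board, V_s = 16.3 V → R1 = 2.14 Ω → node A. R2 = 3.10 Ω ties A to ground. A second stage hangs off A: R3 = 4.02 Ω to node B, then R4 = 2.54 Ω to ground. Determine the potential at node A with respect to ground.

The second stage (R3 + R4 = 6.560 Ω) loads node A in parallel with R2.
Effective lower resistance at A: R2 ‖ 6.560 = 2.105 Ω.
So V_A = 16.3 × 0.4959 = 8.083 V.

V_A ≈ 8.08 V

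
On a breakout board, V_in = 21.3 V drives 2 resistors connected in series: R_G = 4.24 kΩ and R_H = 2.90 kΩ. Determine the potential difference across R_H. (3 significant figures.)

V ≈ 8.65 V

Series total: ΣR = 4.24 + 2.90 = 7.140 kΩ.
By the voltage-divider rule, V = 21.3 × 2.900/7.140 = 8.651 V.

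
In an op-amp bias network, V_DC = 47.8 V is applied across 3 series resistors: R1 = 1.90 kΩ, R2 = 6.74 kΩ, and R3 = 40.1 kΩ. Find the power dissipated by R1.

P ≈ 1.83 mW

Series current I = V_DC/ΣR = 47.8/48.74 = 0.9807 mA.
P = I²R = 0.9618 × 1.90 = 1.827 mW.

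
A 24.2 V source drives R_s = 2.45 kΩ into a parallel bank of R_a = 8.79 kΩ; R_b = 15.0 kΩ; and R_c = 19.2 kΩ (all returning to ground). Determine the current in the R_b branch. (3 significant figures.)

I ≈ 1.03 mA

Combine the parallel branches: R_p = (1/8.79 + 1/15.0 + 1/19.2)⁻¹ = 4.301 kΩ.
V_A by voltage divider: V_A = 24.2 × 4.301/(2.45 + 4.301) = 15.42 V.
I(R_b) = V_A / R_b = 15.42/15.0 = 1.028 mA.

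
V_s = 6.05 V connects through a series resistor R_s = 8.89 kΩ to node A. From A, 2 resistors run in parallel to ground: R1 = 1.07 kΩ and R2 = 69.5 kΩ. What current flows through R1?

I ≈ 0.599 mA

Equivalent of the parallel group: R_p = 1.054 kΩ.
V_A = 6.05 × 1.054/9.944 = 0.6411 V.
I(R1) = V_A / R1 = 0.6411/1.07 = 0.5992 mA.
(Equivalently: I_total = 0.6084 mA, then current-divider fraction G_k/ΣG = 0.9848.)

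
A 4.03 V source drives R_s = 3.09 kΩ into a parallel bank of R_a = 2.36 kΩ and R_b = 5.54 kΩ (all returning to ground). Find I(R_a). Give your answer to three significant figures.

I ≈ 0.596 mA

Parallel bank: R_p = 1/(1/2.36 + 1/5.54) = 1.655 kΩ.
V_A by voltage divider: V_A = 4.03 × 1.655/(3.09 + 1.655) = 1.406 V.
I(R_a) = V_A / R_a = 1.406/2.36 = 0.5956 mA.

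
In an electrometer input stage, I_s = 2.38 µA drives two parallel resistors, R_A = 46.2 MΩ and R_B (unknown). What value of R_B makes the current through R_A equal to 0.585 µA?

R_B ≈ 15.1 MΩ

In a two-way split, I_A/I_s = R_B/(R_A + R_B).
0.585/2.38 = R_B/(R_A + R_B) → R_B = R_A · (0.2458)/(1 − 0.2458) = 46.2 × 0.3259 = 15.06 MΩ.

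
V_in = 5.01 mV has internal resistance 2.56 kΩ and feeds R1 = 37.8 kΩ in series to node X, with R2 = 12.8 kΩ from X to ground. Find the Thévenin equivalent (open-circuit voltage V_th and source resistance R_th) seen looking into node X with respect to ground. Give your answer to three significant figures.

V_th ≈ 1.21 mV, R_th ≈ 9.72 kΩ

R1' = 2.56 + 37.8 = 40.36 kΩ (source resistance + R1).
V_th is the unloaded tap voltage: V_in · R2/(R1'+R2) = 5.01 × 0.2408 = 1.206 mV.
With V_in suppressed (replaced by a short), R_th = R1' ‖ R2 = (40.36 × 12.8)/(40.36 + 12.8) = 9.718 kΩ.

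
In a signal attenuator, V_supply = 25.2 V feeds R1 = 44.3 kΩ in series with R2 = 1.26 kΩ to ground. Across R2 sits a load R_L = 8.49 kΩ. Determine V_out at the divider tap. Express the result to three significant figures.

V_out ≈ 0.609 V

R2 ‖ R_L = (1.26 × 8.49)/(1.26 + 8.49) = 1.097 kΩ.
Then V_out = V_supply · R2'/(R1 + R2') = 25.2 × 1.097/45.40 = 0.6090 V.
(Unloaded it would be 0.697 V; the load pulls it down.)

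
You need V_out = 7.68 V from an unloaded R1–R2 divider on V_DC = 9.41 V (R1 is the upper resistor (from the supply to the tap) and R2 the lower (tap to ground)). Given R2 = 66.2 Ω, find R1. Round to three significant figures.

V_out/V_DC = R2/(R1+R2) = 0.8162.
Rearranging, R1 = R2·(1−k)/k = 66.2 × 0.2253 = 14.91 Ω.

R1 ≈ 14.9 Ω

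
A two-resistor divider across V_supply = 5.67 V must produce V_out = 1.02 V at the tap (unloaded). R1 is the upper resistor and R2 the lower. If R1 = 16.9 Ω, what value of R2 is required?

R2 ≈ 3.71 Ω

V_out/V_supply = R2/(R1+R2) = 0.1799.
Rearranging, R2 = R1·k/(1−k) = 16.9 × 0.2194 = 3.707 Ω.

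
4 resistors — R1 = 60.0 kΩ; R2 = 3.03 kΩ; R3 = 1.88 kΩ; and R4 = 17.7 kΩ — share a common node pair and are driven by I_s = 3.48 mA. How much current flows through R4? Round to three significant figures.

Conductances: ΣG = 1/60.0 + 1/3.03 + 1/1.88 + 1/17.7 = 0.9351 (1/kΩ).
R4 takes the fraction G_k/ΣG = 0.05650/0.9351 = 0.06042, so I = 3.48 × 0.06042 = 0.2103 mA.

I ≈ 0.210 mA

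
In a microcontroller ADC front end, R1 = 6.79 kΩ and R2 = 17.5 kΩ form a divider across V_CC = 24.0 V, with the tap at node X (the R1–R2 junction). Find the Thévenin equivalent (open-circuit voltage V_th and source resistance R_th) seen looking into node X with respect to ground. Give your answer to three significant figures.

Open-circuit (no load on X): V_th = V_CC · R2/(R1 + R2) = 24.0 × 17.5/(6.790 + 17.5) = 17.29 V.
Looking into X with the source shorted: R_th = R1·R2/(R1+R2) = 6.790 × 17.5/24.29 = 4.892 kΩ.

V_th ≈ 17.3 V, R_th ≈ 4.89 kΩ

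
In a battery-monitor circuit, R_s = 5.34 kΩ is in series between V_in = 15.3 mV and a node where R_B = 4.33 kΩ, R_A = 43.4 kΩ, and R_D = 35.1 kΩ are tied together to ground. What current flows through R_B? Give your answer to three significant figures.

I ≈ 1.41 µA

Equivalent of the parallel group: R_p = 3.540 kΩ.
V_A = 15.3 × 3.540/8.880 = 6.099 mV.
I(R_B) = V_A / R_B = 6.099/4.33 = 1.409 µA.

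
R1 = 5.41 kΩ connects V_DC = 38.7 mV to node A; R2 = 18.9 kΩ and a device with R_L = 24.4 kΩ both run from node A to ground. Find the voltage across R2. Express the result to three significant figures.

V_out ≈ 25.7 mV

The load sits in parallel with R2, giving an effective lower resistance R2' = R2·R_L/(R2+R_L) = 10.65 kΩ.
Then V_out = V_DC · R2'/(R1 + R2') = 38.7 × 10.65/16.06 = 25.66 mV.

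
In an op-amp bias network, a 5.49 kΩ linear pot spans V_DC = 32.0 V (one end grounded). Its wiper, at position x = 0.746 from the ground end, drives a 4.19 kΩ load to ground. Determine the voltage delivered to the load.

Lower segment x·R_p = 4.096 kΩ; upper segment (1−x)·R_p = 1.394 kΩ.
R_L loads the lower segment: effective lower R = 2.071 kΩ.
Loaded-divider output: V_out = 32.0 × 0.5976 = 19.12 V.

V_out ≈ 19.1 V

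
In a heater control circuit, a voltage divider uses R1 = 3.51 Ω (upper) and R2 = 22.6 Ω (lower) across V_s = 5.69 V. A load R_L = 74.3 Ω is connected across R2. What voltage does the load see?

V_out ≈ 4.73 V

First combine the lower leg with the load: R2 ‖ R_L = 17.33 Ω.
Voltage divider with the loaded lower leg: V_out = 5.69 × 17.33/(3.51 + 17.33) = 5.69 × 0.8316 = 4.732 V.
(Unloaded it would be 4.93 V; the load pulls it down.)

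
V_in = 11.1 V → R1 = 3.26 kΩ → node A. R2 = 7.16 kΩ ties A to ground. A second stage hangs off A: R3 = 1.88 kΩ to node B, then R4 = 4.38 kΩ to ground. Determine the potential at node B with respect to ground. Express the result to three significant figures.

V_B ≈ 3.93 V

The second stage (R3 + R4 = 6.260 kΩ) loads node A in parallel with R2.
Effective lower resistance at A: R2 ‖ 6.260 = 3.340 kΩ.
So V_A = 11.1 × 0.5061 = 5.617 V.
Then the unloaded second divider: V_B = V_A × R4/(R3+R4) = 5.617 × 0.6997 = 3.930 V.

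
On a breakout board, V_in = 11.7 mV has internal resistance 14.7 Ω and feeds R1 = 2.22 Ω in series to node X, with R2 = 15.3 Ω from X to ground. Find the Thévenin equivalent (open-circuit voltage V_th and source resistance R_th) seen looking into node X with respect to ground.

V_th ≈ 5.56 mV, R_th ≈ 8.03 Ω

R1' = 14.7 + 2.22 = 16.92 Ω (source resistance + R1).
With X open, the divider is unloaded: V_th = 11.7 × 15.3/32.22 = 5.556 mV.
Looking into X with the source shorted: R_th = R1'·R2/(R1'+R2) = 16.92 × 15.3/32.22 = 8.035 Ω.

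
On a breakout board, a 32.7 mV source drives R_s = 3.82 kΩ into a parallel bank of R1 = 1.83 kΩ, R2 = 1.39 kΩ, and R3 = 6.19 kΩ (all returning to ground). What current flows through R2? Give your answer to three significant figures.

I ≈ 3.65 µA

Combine the parallel branches: R_p = (1/1.83 + 1/1.39 + 1/6.19)⁻¹ = 0.7006 kΩ.
Node voltage V_A = V_CC · R_p/(R_s + R_p) = 32.7 × 0.1550 = 5.068 mV.
I(R2) = V_A / R2 = 5.068/1.39 = 3.646 µA.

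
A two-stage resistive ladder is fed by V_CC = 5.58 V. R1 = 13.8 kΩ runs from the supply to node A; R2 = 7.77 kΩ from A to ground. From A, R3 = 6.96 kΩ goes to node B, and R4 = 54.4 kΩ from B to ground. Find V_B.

Looking into the second stage from A: R3 + R4 = 61.36 kΩ appears in parallel with R2.
R2 ‖ (R3+R4) = 6.897 kΩ.
V_A = 5.58 × 6.897/(13.8 + 6.897) = 1.859 V.
Stage 2 is unloaded, so V_B = V_A · R4/(R3+R4) = 1.859 × 54.4/61.36 = 1.648 V.

V_B ≈ 1.65 V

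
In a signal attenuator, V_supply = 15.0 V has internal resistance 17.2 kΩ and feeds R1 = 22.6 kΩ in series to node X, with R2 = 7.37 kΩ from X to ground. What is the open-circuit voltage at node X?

R1' = 17.2 + 22.6 = 39.80 kΩ (source resistance + R1).
With X open, the divider is unloaded: V_th = 15.0 × 7.37/47.17 = 2.344 V.

V_th ≈ 2.34 V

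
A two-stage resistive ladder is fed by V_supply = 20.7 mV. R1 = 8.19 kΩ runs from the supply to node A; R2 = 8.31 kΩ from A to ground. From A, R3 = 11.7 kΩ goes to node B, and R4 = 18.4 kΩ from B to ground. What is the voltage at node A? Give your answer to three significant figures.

V_A ≈ 9.17 mV

The second stage (R3 + R4 = 30.10 kΩ) loads node A in parallel with R2.
Effective lower resistance at A: R2 ‖ 30.10 = 6.512 kΩ.
V_A = 20.7 × 6.512/(8.19 + 6.512) = 9.169 mV.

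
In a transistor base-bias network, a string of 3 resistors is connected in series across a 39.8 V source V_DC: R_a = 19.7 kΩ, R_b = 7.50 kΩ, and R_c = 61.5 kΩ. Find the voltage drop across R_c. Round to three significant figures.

Series total: ΣR = 19.7 + 7.50 + 61.5 = 88.70 kΩ.
V = V_DC · R/ΣR = 39.8 × 0.6933 = 27.60 V.

V ≈ 27.6 V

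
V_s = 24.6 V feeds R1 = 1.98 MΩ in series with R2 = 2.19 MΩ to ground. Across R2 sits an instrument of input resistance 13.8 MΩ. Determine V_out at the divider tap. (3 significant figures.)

V_out ≈ 12.0 V

R2 ‖ R_L = (2.19 × 13.8)/(2.19 + 13.8) = 1.890 MΩ.
Then V_out = V_s · R2'/(R1 + R2') = 24.6 × 1.890/3.870 = 12.01 V.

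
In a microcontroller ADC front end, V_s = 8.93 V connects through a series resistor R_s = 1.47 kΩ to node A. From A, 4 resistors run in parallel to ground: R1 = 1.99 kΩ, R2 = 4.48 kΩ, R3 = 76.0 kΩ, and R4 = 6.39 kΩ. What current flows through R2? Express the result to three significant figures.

Equivalent of the parallel group: R_p = 1.117 kΩ.
V_A = 8.93 × 1.117/2.587 = 3.855 V.
I(R2) = V_A / R2 = 3.855/4.48 = 0.8606 mA.
(Equivalently: I_total = 3.452 mA, then current-divider fraction G_k/ΣG = 0.2493.)

I ≈ 0.861 mA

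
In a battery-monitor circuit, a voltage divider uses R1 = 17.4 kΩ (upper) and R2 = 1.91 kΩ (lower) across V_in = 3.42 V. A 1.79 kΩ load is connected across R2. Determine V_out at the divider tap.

V_out ≈ 0.172 V

R2 ‖ R_L = (1.91 × 1.79)/(1.91 + 1.79) = 0.9240 kΩ.
Voltage divider with the loaded lower leg: V_out = 3.42 × 0.9240/(17.4 + 0.9240) = 3.42 × 0.05043 = 0.1725 V.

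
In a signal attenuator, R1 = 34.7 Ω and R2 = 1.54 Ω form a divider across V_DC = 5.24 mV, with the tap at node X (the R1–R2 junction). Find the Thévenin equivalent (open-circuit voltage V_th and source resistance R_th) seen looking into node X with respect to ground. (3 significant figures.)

V_th ≈ 0.223 mV, R_th ≈ 1.47 Ω

V_th is the unloaded tap voltage: V_DC · R2/(R1+R2) = 5.24 × 0.04249 = 0.2227 mV.
Looking into X with the source shorted: R_th = R1·R2/(R1+R2) = 34.70 × 1.54/36.24 = 1.475 Ω.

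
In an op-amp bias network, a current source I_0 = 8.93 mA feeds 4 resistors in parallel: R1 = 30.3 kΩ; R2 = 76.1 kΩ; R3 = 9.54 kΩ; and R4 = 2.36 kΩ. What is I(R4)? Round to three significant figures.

I ≈ 6.58 mA

ΣG = 1/30.3 + 1/76.1 + 1/9.54 + 1/2.36 = 0.5747.
R4 takes the fraction G_k/ΣG = 0.4237/0.5747 = 0.7373, so I = 8.93 × 0.7373 = 6.584 mA.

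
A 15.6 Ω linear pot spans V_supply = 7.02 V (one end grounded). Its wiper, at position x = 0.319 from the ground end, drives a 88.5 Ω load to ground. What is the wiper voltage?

The pot divides into 10.62 Ω above the wiper and 4.976 Ω below.
Lower segment in parallel with the load: 4.976 ‖ 88.5 = 4.711 Ω.
Then V_out = V_supply · 4.711/(10.62 + 4.711) = 2.157 V.

V_out ≈ 2.16 V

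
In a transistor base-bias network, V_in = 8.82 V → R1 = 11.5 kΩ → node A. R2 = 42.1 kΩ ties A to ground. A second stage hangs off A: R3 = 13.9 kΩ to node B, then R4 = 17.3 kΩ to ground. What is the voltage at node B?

Node A sees R2 in parallel with the series input of stage 2, R3 + R4 = 31.20 kΩ.
R2 ‖ (R3+R4) = 17.92 kΩ.
V_A = 8.82 × 17.92/(11.5 + 17.92) = 5.372 V.
V_B = V_A × 0.5545 = 2.979 V.

V_B ≈ 2.98 V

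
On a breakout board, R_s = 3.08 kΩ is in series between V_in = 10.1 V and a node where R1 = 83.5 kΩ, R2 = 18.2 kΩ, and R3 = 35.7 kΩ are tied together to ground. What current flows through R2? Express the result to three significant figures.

I ≈ 0.429 mA

Equivalent of the parallel group: R_p = 10.53 kΩ.
V_A = 10.1 × 10.53/13.61 = 7.815 V.
I(R2) = V_A / R2 = 7.815/18.2 = 0.4294 mA.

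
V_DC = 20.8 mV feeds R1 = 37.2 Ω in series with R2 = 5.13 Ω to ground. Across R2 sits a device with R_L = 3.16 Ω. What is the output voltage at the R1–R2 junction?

R2 ‖ R_L = (5.13 × 3.16)/(5.13 + 3.16) = 1.955 Ω.
Voltage divider with the loaded lower leg: V_out = 20.8 × 1.955/(37.2 + 1.955) = 20.8 × 0.04994 = 1.039 mV.
(Unloaded it would be 2.52 mV; the load pulls it down.)

V_out ≈ 1.04 mV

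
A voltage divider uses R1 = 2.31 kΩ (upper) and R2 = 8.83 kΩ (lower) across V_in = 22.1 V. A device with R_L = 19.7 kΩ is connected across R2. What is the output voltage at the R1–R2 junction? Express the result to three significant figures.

V_out ≈ 16.0 V

First combine the lower leg with the load: R2 ‖ R_L = 6.097 kΩ.
Then V_out = V_in · R2'/(R1 + R2') = 22.1 × 6.097/8.407 = 16.03 V.
(Unloaded it would be 17.5 V; the load pulls it down.)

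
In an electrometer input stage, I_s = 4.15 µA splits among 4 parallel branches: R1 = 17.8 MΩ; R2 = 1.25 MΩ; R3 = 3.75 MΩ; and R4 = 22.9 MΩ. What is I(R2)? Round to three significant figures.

Conductances: ΣG = 1/17.8 + 1/1.25 + 1/3.75 + 1/22.9 = 1.167 (1/MΩ).
R2 takes the fraction G_k/ΣG = 0.8000/1.167 = 0.6858, so I = 4.15 × 0.6858 = 2.846 µA.

I ≈ 2.85 µA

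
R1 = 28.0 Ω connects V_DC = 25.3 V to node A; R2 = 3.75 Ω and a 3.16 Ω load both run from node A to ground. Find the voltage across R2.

V_out ≈ 1.46 V

The load sits in parallel with R2, giving an effective lower resistance R2' = R2·R_L/(R2+R_L) = 1.715 Ω.
Now apply the divider: V_out = 25.3 × 0.05771 = 1.460 V.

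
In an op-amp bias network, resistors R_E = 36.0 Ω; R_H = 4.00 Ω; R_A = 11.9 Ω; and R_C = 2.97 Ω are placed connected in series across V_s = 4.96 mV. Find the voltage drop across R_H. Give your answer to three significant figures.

ΣR = 36.0 + 4.00 + 11.9 + 2.97 = 54.87 Ω.
Voltage divider: V = V_s · (4.000 / 54.87) = 4.96 × 0.07290 = 0.3616 mV.

V ≈ 0.362 mV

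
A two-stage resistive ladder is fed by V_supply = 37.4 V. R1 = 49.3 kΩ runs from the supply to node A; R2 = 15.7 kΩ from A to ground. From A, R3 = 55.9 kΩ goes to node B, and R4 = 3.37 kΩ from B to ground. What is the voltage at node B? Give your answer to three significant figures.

Node A sees R2 in parallel with the series input of stage 2, R3 + R4 = 59.27 kΩ.
R2 ‖ (R3+R4) = 12.41 kΩ.
V_A = 37.4 × 12.41/(49.3 + 12.41) = 7.522 V.
V_B = V_A × 0.05686 = 0.4277 V.

V_B ≈ 0.428 V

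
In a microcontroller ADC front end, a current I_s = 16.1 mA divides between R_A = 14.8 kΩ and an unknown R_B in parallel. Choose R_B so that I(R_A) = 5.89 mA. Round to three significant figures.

Two-branch current divider: I_A = I_s · R_B/(R_A + R_B).
With f = 0.3658, R_B = R_A · f/(1−f) = 14.8 × 0.5769 = 8.538 kΩ.

R_B ≈ 8.54 kΩ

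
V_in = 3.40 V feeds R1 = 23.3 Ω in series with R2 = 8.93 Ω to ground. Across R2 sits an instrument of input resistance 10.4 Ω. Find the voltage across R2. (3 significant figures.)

V_out ≈ 0.581 V

The load sits in parallel with R2, giving an effective lower resistance R2' = R2·R_L/(R2+R_L) = 4.805 Ω.
Then V_out = V_in · R2'/(R1 + R2') = 3.40 × 4.805/28.10 = 0.5812 V.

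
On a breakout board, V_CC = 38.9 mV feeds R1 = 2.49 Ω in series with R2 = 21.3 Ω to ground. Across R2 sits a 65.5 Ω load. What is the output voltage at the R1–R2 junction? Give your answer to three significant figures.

The load sits in parallel with R2, giving an effective lower resistance R2' = R2·R_L/(R2+R_L) = 16.07 Ω.
Then V_out = V_CC · R2'/(R1 + R2') = 38.9 × 16.07/18.56 = 33.68 mV.

V_out ≈ 33.7 mV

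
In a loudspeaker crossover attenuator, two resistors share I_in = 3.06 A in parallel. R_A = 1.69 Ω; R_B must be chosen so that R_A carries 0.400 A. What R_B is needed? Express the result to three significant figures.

The fraction through R_A equals R_B/(R_A+R_B).
With f = 0.1307, R_B = R_A · f/(1−f) = 1.69 × 0.1504 = 0.2541 Ω.

R_B ≈ 0.254 Ω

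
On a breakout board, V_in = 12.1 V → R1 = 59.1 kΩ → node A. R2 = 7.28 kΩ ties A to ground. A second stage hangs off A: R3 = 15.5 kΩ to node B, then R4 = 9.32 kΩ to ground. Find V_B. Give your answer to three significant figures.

V_B ≈ 0.395 V

The second stage (R3 + R4 = 24.82 kΩ) loads node A in parallel with R2.
Effective lower resistance at A: R2 ‖ 24.82 = 5.629 kΩ.
First divider: V_A = V_in · 5.629/(59.1 + 5.629) = 1.052 V.
V_B = V_A × 0.3755 = 0.3951 V.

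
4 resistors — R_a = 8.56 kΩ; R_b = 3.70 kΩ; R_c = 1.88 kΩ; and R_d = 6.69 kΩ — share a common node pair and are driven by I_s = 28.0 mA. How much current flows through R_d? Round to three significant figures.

ΣG = 1/8.56 + 1/3.70 + 1/1.88 + 1/6.69 = 1.068.
Current divider: I(R_d) = I_s · G_k/ΣG = 28.0 × (0.1495/1.068) = 28.0 × 0.1399 = 3.917 mA.

I ≈ 3.92 mA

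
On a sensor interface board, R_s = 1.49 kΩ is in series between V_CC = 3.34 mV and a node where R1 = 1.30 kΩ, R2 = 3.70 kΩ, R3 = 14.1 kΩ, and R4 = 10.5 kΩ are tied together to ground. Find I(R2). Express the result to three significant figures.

Parallel bank: R_p = 1/(1/1.30 + 1/3.70 + 1/14.1 + 1/10.5) = 0.8294 kΩ.
V_A = 3.34 × 0.8294/2.319 = 1.194 mV.
Branch current I = V_A/R2 = 1.194/3.70 = 0.3228 µA.

I ≈ 0.323 µA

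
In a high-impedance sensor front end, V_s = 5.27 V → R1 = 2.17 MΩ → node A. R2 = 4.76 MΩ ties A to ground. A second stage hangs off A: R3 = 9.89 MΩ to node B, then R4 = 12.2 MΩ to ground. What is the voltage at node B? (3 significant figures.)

Node A sees R2 in parallel with the series input of stage 2, R3 + R4 = 22.09 MΩ.
Effective lower resistance at A: R2 ‖ 22.09 = 3.916 MΩ.
First divider: V_A = V_s · 3.916/(2.17 + 3.916) = 3.391 V.
Stage 2 is unloaded, so V_B = V_A · R4/(R3+R4) = 3.391 × 12.2/22.09 = 1.873 V.

V_B ≈ 1.87 V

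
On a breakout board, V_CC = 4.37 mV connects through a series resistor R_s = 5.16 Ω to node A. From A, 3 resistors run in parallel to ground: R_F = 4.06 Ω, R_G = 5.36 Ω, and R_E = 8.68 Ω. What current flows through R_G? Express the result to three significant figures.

Combine the parallel branches: R_p = (1/4.06 + 1/5.36 + 1/8.68)⁻¹ = 1.825 Ω.
Node voltage V_A = V_CC · R_p/(R_s + R_p) = 4.37 × 0.2612 = 1.142 mV.
Branch current I = V_A/R_G = 1.142/5.36 = 0.2130 mA.

I ≈ 0.213 mA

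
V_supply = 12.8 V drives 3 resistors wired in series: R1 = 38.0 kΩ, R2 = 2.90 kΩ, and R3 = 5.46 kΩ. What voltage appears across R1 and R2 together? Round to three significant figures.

Series total: ΣR = 38.0 + 2.90 + 5.46 = 46.36 kΩ.
R_{R1..R2} = 38.0 + 2.90 = 40.90 kΩ.
By the voltage-divider rule, V = 12.8 × 40.90/46.36 = 11.29 V.

V ≈ 11.3 V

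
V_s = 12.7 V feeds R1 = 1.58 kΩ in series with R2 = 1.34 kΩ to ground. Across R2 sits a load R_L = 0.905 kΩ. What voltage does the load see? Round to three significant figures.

First combine the lower leg with the load: R2 ‖ R_L = 0.5402 kΩ.
Then V_out = V_s · R2'/(R1 + R2') = 12.7 × 0.5402/2.120 = 3.236 V.

V_out ≈ 3.24 V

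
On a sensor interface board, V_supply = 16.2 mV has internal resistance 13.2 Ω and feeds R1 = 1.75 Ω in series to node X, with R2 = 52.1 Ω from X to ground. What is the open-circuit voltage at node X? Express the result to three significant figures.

V_th ≈ 12.6 mV

R1' = 13.2 + 1.75 = 14.95 Ω (source resistance + R1).
With X open, the divider is unloaded: V_th = 16.2 × 52.1/67.05 = 12.59 mV.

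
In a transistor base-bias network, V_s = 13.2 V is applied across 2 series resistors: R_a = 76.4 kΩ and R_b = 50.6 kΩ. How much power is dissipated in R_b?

ΣR = 127.0 kΩ → I = 13.2/127.0 = 0.1039 mA.
P = I²R = 0.01080 × 50.6 = 0.5466 mW.

P ≈ 0.547 mW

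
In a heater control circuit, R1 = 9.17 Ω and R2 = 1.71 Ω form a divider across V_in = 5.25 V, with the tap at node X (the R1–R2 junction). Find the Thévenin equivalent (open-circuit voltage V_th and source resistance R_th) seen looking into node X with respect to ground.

V_th ≈ 0.825 V, R_th ≈ 1.44 Ω

V_th is the unloaded tap voltage: V_in · R2/(R1+R2) = 5.25 × 0.1572 = 0.8251 V.
Zeroing V_in shorts the top of R1 to ground, so R_th = R1 ‖ R2 = 1.441 Ω.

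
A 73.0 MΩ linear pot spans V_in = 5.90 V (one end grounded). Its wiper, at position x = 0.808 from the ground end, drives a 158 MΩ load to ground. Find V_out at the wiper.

V_out ≈ 4.45 V

Lower segment x·R_p = 58.98 MΩ; upper segment (1−x)·R_p = 14.02 MΩ.
(x·R_p) ‖ R_L = 42.95 MΩ.
Then V_out = V_in · 42.95/(14.02 + 42.95) = 4.448 V.
(Unloaded: V_out = x·V_in = 4.77 V.)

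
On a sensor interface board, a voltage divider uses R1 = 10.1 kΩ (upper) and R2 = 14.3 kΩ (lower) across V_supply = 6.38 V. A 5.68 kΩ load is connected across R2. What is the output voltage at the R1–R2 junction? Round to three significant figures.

First combine the lower leg with the load: R2 ‖ R_L = 4.065 kΩ.
Then V_out = V_supply · R2'/(R1 + R2') = 6.38 × 4.065/14.17 = 1.831 V.
(Unloaded it would be 3.74 V; the load pulls it down.)

V_out ≈ 1.83 V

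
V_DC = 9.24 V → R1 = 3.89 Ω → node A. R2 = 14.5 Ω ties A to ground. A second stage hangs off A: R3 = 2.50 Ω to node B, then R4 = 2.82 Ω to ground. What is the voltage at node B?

The second stage (R3 + R4 = 5.320 Ω) loads node A in parallel with R2.
R2 ‖ (R3+R4) = 3.892 Ω.
So V_A = 9.24 × 0.5001 = 4.621 V.
V_B = V_A × 0.5301 = 2.450 V.

V_B ≈ 2.45 V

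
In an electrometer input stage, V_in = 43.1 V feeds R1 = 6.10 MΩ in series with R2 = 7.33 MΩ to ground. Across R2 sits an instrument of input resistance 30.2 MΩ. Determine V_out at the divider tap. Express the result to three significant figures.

First combine the lower leg with the load: R2 ‖ R_L = 5.898 MΩ.
Voltage divider with the loaded lower leg: V_out = 43.1 × 5.898/(6.10 + 5.898) = 43.1 × 0.4916 = 21.19 V.
(Unloaded it would be 23.5 V; the load pulls it down.)

V_out ≈ 21.2 V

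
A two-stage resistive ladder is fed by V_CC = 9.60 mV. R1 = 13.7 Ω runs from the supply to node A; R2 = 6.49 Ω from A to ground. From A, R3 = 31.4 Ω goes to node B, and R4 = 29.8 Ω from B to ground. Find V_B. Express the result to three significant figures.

V_B ≈ 1.40 mV

Node A sees R2 in parallel with the series input of stage 2, R3 + R4 = 61.20 Ω.
Effective lower resistance at A: R2 ‖ 61.20 = 5.868 Ω.
So V_A = 9.60 × 0.2999 = 2.879 mV.
Then the unloaded second divider: V_B = V_A × R4/(R3+R4) = 2.879 × 0.4869 = 1.402 mV.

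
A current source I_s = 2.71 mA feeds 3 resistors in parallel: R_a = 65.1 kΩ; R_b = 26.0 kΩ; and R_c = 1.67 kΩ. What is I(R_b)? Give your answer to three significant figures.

I ≈ 0.160 mA

Conductances: ΣG = 1/65.1 + 1/26.0 + 1/1.67 = 0.6526 (1/kΩ).
By the current-divider rule, I = I_s · G_k/ΣG = 2.71 × 0.05893 = 0.1597 mA.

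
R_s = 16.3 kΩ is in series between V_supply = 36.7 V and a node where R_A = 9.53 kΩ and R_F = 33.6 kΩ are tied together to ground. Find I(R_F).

Combine the parallel branches: R_p = (1/9.53 + 1/33.6)⁻¹ = 7.424 kΩ.
Node voltage V_A = V_supply · R_p/(R_s + R_p) = 36.7 × 0.3129 = 11.48 V.
I(R_F) = V_A / R_F = 11.48/33.6 = 0.3418 mA.
(Equivalently: I_total = 1.547 mA, then current-divider fraction G_k/ΣG = 0.2210.)

I ≈ 0.342 mA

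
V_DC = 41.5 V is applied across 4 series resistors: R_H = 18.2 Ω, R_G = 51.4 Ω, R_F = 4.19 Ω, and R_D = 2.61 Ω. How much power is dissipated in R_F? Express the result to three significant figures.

Series current I = V_DC/ΣR = 41.5/76.40 = 0.5432 A.
V(R_F) = I·R = 2.276 V; P = V·I = 2.276 × 0.5432 = 1.236 W.

P ≈ 1.24 W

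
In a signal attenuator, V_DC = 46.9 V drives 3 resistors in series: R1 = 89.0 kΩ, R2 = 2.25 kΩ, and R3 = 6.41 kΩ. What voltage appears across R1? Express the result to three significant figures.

Total series resistance ΣR = 89.0 + 2.25 + 6.41 = 97.66 kΩ.
Voltage divider: V = V_DC · (89.00 / 97.66) = 46.9 × 0.9113 = 42.74 V.

V ≈ 42.7 V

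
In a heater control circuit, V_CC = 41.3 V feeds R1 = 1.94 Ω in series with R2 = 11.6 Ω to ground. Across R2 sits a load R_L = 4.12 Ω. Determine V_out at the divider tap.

V_out ≈ 25.2 V

R2 ‖ R_L = (11.6 × 4.12)/(11.6 + 4.12) = 3.040 Ω.
Voltage divider with the loaded lower leg: V_out = 41.3 × 3.040/(1.94 + 3.040) = 41.3 × 0.6105 = 25.21 V.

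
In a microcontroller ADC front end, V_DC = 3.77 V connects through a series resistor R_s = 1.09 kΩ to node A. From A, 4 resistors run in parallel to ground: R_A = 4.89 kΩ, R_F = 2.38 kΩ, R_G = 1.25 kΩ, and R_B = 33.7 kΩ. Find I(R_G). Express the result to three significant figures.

I ≈ 1.17 mA

Parallel bank: R_p = 1/(1/4.89 + 1/2.38 + 1/1.25 + 1/33.7) = 0.6876 kΩ.
V_A by voltage divider: V_A = 3.77 × 0.6876/(1.09 + 0.6876) = 1.458 V.
I(R_G) = V_A / R_G = 1.458/1.25 = 1.167 mA.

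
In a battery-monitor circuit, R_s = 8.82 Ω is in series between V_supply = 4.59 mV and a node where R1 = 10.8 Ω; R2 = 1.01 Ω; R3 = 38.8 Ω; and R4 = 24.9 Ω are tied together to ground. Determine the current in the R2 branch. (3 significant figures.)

I ≈ 0.408 mA

Combine the parallel branches: R_p = (1/10.8 + 1/1.01 + 1/38.8 + 1/24.9)⁻¹ = 0.8706 Ω.
Node voltage V_A = V_supply · R_p/(R_s + R_p) = 4.59 × 0.08984 = 0.4124 mV.
I(R2) = V_A / R2 = 0.4124/1.01 = 0.4083 mA.
(Check via current divider: I_total = 0.4737 mA; share G_k/ΣG = 0.8620 → same result.)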